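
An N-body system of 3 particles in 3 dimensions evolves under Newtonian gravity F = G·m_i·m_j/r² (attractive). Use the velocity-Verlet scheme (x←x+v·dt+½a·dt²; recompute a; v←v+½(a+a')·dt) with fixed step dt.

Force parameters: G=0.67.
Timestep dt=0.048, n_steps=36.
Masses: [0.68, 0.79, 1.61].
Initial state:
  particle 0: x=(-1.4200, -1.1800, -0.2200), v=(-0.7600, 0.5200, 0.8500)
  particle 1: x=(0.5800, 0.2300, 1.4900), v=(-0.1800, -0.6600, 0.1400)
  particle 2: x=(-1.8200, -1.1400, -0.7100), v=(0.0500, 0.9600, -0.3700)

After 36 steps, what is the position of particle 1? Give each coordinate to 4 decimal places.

(0.1091, -0.9449, 1.5837)

step 0: x0=(-1.4200, -1.1800, -0.2200) x1=(0.5800, 0.2300, 1.4900) x2=(-1.8200, -1.1400, -0.7100)
step 1: x0=(-1.4584, -1.1548, -0.1816) x1=(0.5713, 0.1983, 1.4966) x2=(-1.8167, -1.0940, -0.7267)
step 2: x0=(-1.4998, -1.1290, -0.1478) x1=(0.5623, 0.1664, 1.5031) x2=(-1.8121, -1.0482, -0.7413)
step 3: x0=(-1.5437, -1.1025, -0.1188) x1=(0.5531, 0.1344, 1.5093) x2=(-1.8063, -1.0026, -0.7539)
step 4: x0=(-1.5894, -1.0752, -0.0945) x1=(0.5437, 0.1023, 1.5153) x2=(-1.7996, -0.9573, -0.7644)
step 5: x0=(-1.6365, -1.0470, -0.0746) x1=(0.5340, 0.0700, 1.5211) x2=(-1.7922, -0.9123, -0.7728)
step 6: x0=(-1.6845, -1.0179, -0.0592) x1=(0.5241, 0.0377, 1.5267) x2=(-1.7844, -0.8676, -0.7793)
step 7: x0=(-1.7329, -0.9879, -0.0481) x1=(0.5140, 0.0052, 1.5321) x2=(-1.7762, -0.8233, -0.7839)
step 8: x0=(-1.7815, -0.9568, -0.0412) x1=(0.5036, -0.0273, 1.5373) x2=(-1.7678, -0.7794, -0.7866)
step 9: x0=(-1.8299, -0.9247, -0.0383) x1=(0.4930, -0.0599, 1.5422) x2=(-1.7594, -0.7359, -0.7875)
step 10: x0=(-1.8779, -0.8916, -0.0393) x1=(0.4821, -0.0927, 1.5470) x2=(-1.7511, -0.6927, -0.7866)
step 11: x0=(-1.9250, -0.8574, -0.0440) x1=(0.4710, -0.1254, 1.5515) x2=(-1.7429, -0.6500, -0.7840)
step 12: x0=(-1.9712, -0.8221, -0.0525) x1=(0.4596, -0.1583, 1.5557) x2=(-1.7351, -0.6077, -0.7798)
step 13: x0=(-2.0160, -0.7858, -0.0645) x1=(0.4480, -0.1912, 1.5598) x2=(-1.7277, -0.5658, -0.7739)
step 14: x0=(-2.0593, -0.7483, -0.0799) x1=(0.4361, -0.2242, 1.5636) x2=(-1.7208, -0.5244, -0.7665)
step 15: x0=(-2.1009, -0.7097, -0.0985) x1=(0.4239, -0.2572, 1.5671) x2=(-1.7145, -0.4834, -0.7576)
step 16: x0=(-2.1404, -0.6699, -0.1204) x1=(0.4115, -0.2902, 1.5704) x2=(-1.7090, -0.4429, -0.7472)
step 17: x0=(-2.1777, -0.6291, -0.1453) x1=(0.3988, -0.3233, 1.5735) x2=(-1.7043, -0.4029, -0.7354)
step 18: x0=(-2.2125, -0.5870, -0.1731) x1=(0.3859, -0.3564, 1.5763) x2=(-1.7005, -0.3633, -0.7223)
step 19: x0=(-2.2446, -0.5439, -0.2037) x1=(0.3727, -0.3895, 1.5789) x2=(-1.6977, -0.3243, -0.7079)
step 20: x0=(-2.2737, -0.4995, -0.2369) x1=(0.3592, -0.4226, 1.5812) x2=(-1.6961, -0.2857, -0.6922)
step 21: x0=(-2.2994, -0.4539, -0.2725) x1=(0.3455, -0.4556, 1.5833) x2=(-1.6957, -0.2476, -0.6754)
step 22: x0=(-2.3216, -0.4072, -0.3104) x1=(0.3315, -0.4887, 1.5851) x2=(-1.6967, -0.2100, -0.6575)
step 23: x0=(-2.3398, -0.3592, -0.3504) x1=(0.3173, -0.5217, 1.5866) x2=(-1.6993, -0.1730, -0.6387)
step 24: x0=(-2.3539, -0.3101, -0.3921) x1=(0.3028, -0.5547, 1.5879) x2=(-1.7035, -0.1365, -0.6189)
step 25: x0=(-2.3633, -0.2598, -0.4354) x1=(0.2880, -0.5877, 1.5890) x2=(-1.7095, -0.1005, -0.5984)
step 26: x0=(-2.3677, -0.2082, -0.4798) x1=(0.2730, -0.6206, 1.5897) x2=(-1.7175, -0.0650, -0.5772)
step 27: x0=(-2.3668, -0.1556, -0.5249) x1=(0.2577, -0.6534, 1.5903) x2=(-1.7277, -0.0301, -0.5556)
step 28: x0=(-2.3600, -0.1018, -0.5703) x1=(0.2422, -0.6862, 1.5905) x2=(-1.7401, 0.0043, -0.5338)
step 29: x0=(-2.3470, -0.0469, -0.6152) x1=(0.2264, -0.7189, 1.5905) x2=(-1.7551, 0.0383, -0.5121)
step 30: x0=(-2.3274, 0.0088, -0.6589) x1=(0.2104, -0.7515, 1.5903) x2=(-1.7728, 0.0718, -0.4907)
step 31: x0=(-2.3007, 0.0653, -0.7005) x1=(0.1941, -0.7840, 1.5898) x2=(-1.7934, 0.1050, -0.4702)
step 32: x0=(-2.2667, 0.1224, -0.7387) x1=(0.1776, -0.8164, 1.5891) x2=(-1.8168, 0.1379, -0.4509)
step 33: x0=(-2.2253, 0.1797, -0.7721) x1=(0.1608, -0.8487, 1.5881) x2=(-1.8434, 0.1706, -0.4335)
step 34: x0=(-2.1767, 0.2368, -0.7991) x1=(0.1438, -0.8809, 1.5869) x2=(-1.8728, 0.2033, -0.4188)
step 35: x0=(-2.1215, 0.2931, -0.8180) x1=(0.1266, -0.9129, 1.5854) x2=(-1.9049, 0.2363, -0.4073)
step 36: x0=(-2.0611, 0.3480, -0.8268) x1=(0.1091, -0.9449, 1.5837) x2=(-1.9391, 0.2699, -0.4000)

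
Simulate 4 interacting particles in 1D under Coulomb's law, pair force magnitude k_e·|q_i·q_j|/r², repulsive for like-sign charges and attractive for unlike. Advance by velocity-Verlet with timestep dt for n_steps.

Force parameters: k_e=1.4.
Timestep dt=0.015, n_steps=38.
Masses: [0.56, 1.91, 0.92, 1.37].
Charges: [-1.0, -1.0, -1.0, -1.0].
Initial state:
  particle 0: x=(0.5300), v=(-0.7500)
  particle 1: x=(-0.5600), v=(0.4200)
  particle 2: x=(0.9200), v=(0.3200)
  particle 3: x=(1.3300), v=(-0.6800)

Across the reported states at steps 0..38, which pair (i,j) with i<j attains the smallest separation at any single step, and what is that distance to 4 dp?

step 0: x0=(0.5300) x1=(-0.5600) x2=(0.9200) x3=(1.3300)
step 1: x0=(0.5167) x1=(-0.5538) x2=(0.9250) x3=(1.3207)
step 2: x0=(0.4996) x1=(-0.5479) x2=(0.9300) x3=(1.3133)
step 3: x0=(0.4792) x1=(-0.5423) x2=(0.9347) x3=(1.3078)
step 4: x0=(0.4558) x1=(-0.5369) x2=(0.9387) x3=(1.3045)
step 5: x0=(0.4297) x1=(-0.5319) x2=(0.9418) x3=(1.3032)
step 6: x0=(0.4014) x1=(-0.5271) x2=(0.9438) x3=(1.3040)
step 7: x0=(0.3712) x1=(-0.5227) x2=(0.9444) x3=(1.3070)
step 8: x0=(0.3392) x1=(-0.5186) x2=(0.9436) x3=(1.3121)
step 9: x0=(0.3060) x1=(-0.5148) x2=(0.9414) x3=(1.3191)
step 10: x0=(0.2716) x1=(-0.5115) x2=(0.9378) x3=(1.3281)
step 11: x0=(0.2363) x1=(-0.5085) x2=(0.9329) x3=(1.3388)
step 12: x0=(0.2005) x1=(-0.5059) x2=(0.9268) x3=(1.3512)
step 13: x0=(0.1642) x1=(-0.5038) x2=(0.9196) x3=(1.3652)
step 14: x0=(0.1279) x1=(-0.5022) x2=(0.9114) x3=(1.3805)
step 15: x0=(0.0917) x1=(-0.5011) x2=(0.9025) x3=(1.3970)
step 16: x0=(0.0559) x1=(-0.5007) x2=(0.8928) x3=(1.4147)
step 17: x0=(0.0209) x1=(-0.5009) x2=(0.8825) x3=(1.4334)
step 18: x0=(-0.0132) x1=(-0.5018) x2=(0.8717) x3=(1.4531)
step 19: x0=(-0.0459) x1=(-0.5036) x2=(0.8606) x3=(1.4736)
step 20: x0=(-0.0768) x1=(-0.5063) x2=(0.8491) x3=(1.4949)
step 21: x0=(-0.1055) x1=(-0.5100) x2=(0.8374) x3=(1.5169)
step 22: x0=(-0.1317) x1=(-0.5148) x2=(0.8255) x3=(1.5395)
step 23: x0=(-0.1548) x1=(-0.5209) x2=(0.8135) x3=(1.5627)
step 24: x0=(-0.1745) x1=(-0.5284) x2=(0.8015) x3=(1.5864)
step 25: x0=(-0.1906) x1=(-0.5373) x2=(0.7895) x3=(1.6107)
step 26: x0=(-0.2026) x1=(-0.5477) x2=(0.7775) x3=(1.6354)
step 27: x0=(-0.2108) x1=(-0.5596) x2=(0.7656) x3=(1.6605)
step 28: x0=(-0.2150) x1=(-0.5730) x2=(0.7538) x3=(1.6861)
step 29: x0=(-0.2156) x1=(-0.5878) x2=(0.7422) x3=(1.7120)
step 30: x0=(-0.2129) x1=(-0.6039) x2=(0.7308) x3=(1.7382)
step 31: x0=(-0.2073) x1=(-0.6213) x2=(0.7196) x3=(1.7648)
step 32: x0=(-0.1993) x1=(-0.6397) x2=(0.7087) x3=(1.7917)
step 33: x0=(-0.1891) x1=(-0.6591) x2=(0.6981) x3=(1.8189)
step 34: x0=(-0.1773) x1=(-0.6793) x2=(0.6879) x3=(1.8464)
step 35: x0=(-0.1641) x1=(-0.7003) x2=(0.6780) x3=(1.8741)
step 36: x0=(-0.1499) x1=(-0.7220) x2=(0.6686) x3=(1.9021)
step 37: x0=(-0.1349) x1=(-0.7443) x2=(0.6596) x3=(1.9303)
step 38: x0=(-0.1195) x1=(-0.7672) x2=(0.6512) x3=(1.9588)

pair (0,1), distance 0.3450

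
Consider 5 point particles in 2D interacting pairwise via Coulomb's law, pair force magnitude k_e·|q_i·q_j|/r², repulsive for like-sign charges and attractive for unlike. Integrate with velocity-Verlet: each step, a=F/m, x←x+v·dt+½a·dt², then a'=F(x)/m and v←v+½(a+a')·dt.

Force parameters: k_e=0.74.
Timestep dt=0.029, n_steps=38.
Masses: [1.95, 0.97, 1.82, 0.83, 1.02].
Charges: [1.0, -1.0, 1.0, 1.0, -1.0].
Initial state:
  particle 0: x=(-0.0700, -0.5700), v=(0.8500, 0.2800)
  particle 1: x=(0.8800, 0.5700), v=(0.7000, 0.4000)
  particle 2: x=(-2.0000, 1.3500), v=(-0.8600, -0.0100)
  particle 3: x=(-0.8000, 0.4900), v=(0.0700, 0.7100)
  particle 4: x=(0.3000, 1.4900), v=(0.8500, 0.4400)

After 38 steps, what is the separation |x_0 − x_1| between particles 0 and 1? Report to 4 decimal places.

0.8756

step 0: x0=(-0.0700, -0.5700) x1=(0.8800, 0.5700) x2=(-2.0000, 1.3500) x3=(-0.8000, 0.4900) x4=(0.3000, 1.4900)
step 1: x0=(-0.0452, -0.5619) x1=(0.9002, 0.5813) x2=(-2.0250, 1.3498) x3=(-0.7977, 0.5108) x4=(0.3243, 1.5028)
step 2: x0=(-0.0202, -0.5538) x1=(0.9202, 0.5918) x2=(-2.0500, 1.3497) x3=(-0.7949, 0.5320) x4=(0.3481, 1.5157)
step 3: x0=(0.0050, -0.5456) x1=(0.9401, 0.6018) x2=(-2.0751, 1.3496) x3=(-0.7915, 0.5536) x4=(0.3712, 1.5288)
step 4: x0=(0.0305, -0.5375) x1=(0.9597, 0.6110) x2=(-2.1003, 1.3497) x3=(-0.7876, 0.5755) x4=(0.3937, 1.5420)
step 5: x0=(0.0563, -0.5293) x1=(0.9792, 0.6195) x2=(-2.1255, 1.3499) x3=(-0.7831, 0.5978) x4=(0.4157, 1.5553)
step 6: x0=(0.0822, -0.5211) x1=(0.9985, 0.6274) x2=(-2.1508, 1.3502) x3=(-0.7781, 0.6205) x4=(0.4370, 1.5687)
step 7: x0=(0.1084, -0.5129) x1=(1.0176, 0.6346) x2=(-2.1762, 1.3506) x3=(-0.7726, 0.6435) x4=(0.4578, 1.5823)
step 8: x0=(0.1348, -0.5046) x1=(1.0366, 0.6411) x2=(-2.2016, 1.3511) x3=(-0.7665, 0.6669) x4=(0.4780, 1.5960)
step 9: x0=(0.1614, -0.4963) x1=(1.0553, 0.6470) x2=(-2.2272, 1.3516) x3=(-0.7599, 0.6905) x4=(0.4976, 1.6099)
step 10: x0=(0.1883, -0.4879) x1=(1.0739, 0.6521) x2=(-2.2528, 1.3522) x3=(-0.7527, 0.7145) x4=(0.5167, 1.6238)
step 11: x0=(0.2153, -0.4795) x1=(1.0923, 0.6566) x2=(-2.2785, 1.3529) x3=(-0.7450, 0.7388) x4=(0.5353, 1.6380)
step 12: x0=(0.2426, -0.4709) x1=(1.1106, 0.6605) x2=(-2.3042, 1.3536) x3=(-0.7368, 0.7634) x4=(0.5533, 1.6522)
step 13: x0=(0.2701, -0.4624) x1=(1.1286, 0.6636) x2=(-2.3300, 1.3545) x3=(-0.7281, 0.7883) x4=(0.5708, 1.6666)
step 14: x0=(0.2978, -0.4537) x1=(1.1465, 0.6661) x2=(-2.3559, 1.3553) x3=(-0.7188, 0.8136) x4=(0.5878, 1.6812)
step 15: x0=(0.3257, -0.4449) x1=(1.1641, 0.6680) x2=(-2.3819, 1.3563) x3=(-0.7090, 0.8391) x4=(0.6042, 1.6958)
step 16: x0=(0.3538, -0.4361) x1=(1.1816, 0.6692) x2=(-2.4080, 1.3572) x3=(-0.6986, 0.8649) x4=(0.6202, 1.7106)
step 17: x0=(0.3821, -0.4272) x1=(1.1988, 0.6698) x2=(-2.4341, 1.3583) x3=(-0.6878, 0.8909) x4=(0.6356, 1.7254)
step 18: x0=(0.4106, -0.4181) x1=(1.2158, 0.6697) x2=(-2.4603, 1.3593) x3=(-0.6764, 0.9173) x4=(0.6506, 1.7404)
step 19: x0=(0.4393, -0.4090) x1=(1.2326, 0.6690) x2=(-2.4865, 1.3604) x3=(-0.6645, 0.9440) x4=(0.6651, 1.7555)
step 20: x0=(0.4683, -0.3997) x1=(1.2492, 0.6677) x2=(-2.5128, 1.3616) x3=(-0.6520, 0.9709) x4=(0.6791, 1.7707)
step 21: x0=(0.4974, -0.3903) x1=(1.2655, 0.6657) x2=(-2.5392, 1.3628) x3=(-0.6391, 0.9981) x4=(0.6926, 1.7859)
step 22: x0=(0.5267, -0.3808) x1=(1.2816, 0.6631) x2=(-2.5656, 1.3640) x3=(-0.6256, 1.0255) x4=(0.7057, 1.8013)
step 23: x0=(0.5563, -0.3712) x1=(1.2974, 0.6599) x2=(-2.5921, 1.3652) x3=(-0.6116, 1.0532) x4=(0.7183, 1.8167)
step 24: x0=(0.5860, -0.3614) x1=(1.3130, 0.6560) x2=(-2.6186, 1.3665) x3=(-0.5971, 1.0812) x4=(0.7304, 1.8322)
step 25: x0=(0.6159, -0.3514) x1=(1.3283, 0.6515) x2=(-2.6452, 1.3677) x3=(-0.5821, 1.1095) x4=(0.7422, 1.8477)
step 26: x0=(0.6461, -0.3413) x1=(1.3432, 0.6464) x2=(-2.6719, 1.3691) x3=(-0.5666, 1.1380) x4=(0.7534, 1.8633)
step 27: x0=(0.6764, -0.3311) x1=(1.3579, 0.6407) x2=(-2.6986, 1.3704) x3=(-0.5506, 1.1667) x4=(0.7643, 1.8789)
step 28: x0=(0.7069, -0.3206) x1=(1.3723, 0.6343) x2=(-2.7253, 1.3717) x3=(-0.5340, 1.1957) x4=(0.7747, 1.8945)
step 29: x0=(0.7377, -0.3100) x1=(1.3864, 0.6273) x2=(-2.7521, 1.3731) x3=(-0.5170, 1.2249) x4=(0.7846, 1.9102)
step 30: x0=(0.7687, -0.2992) x1=(1.4001, 0.6197) x2=(-2.7789, 1.3745) x3=(-0.4994, 1.2544) x4=(0.7942, 1.9259)
step 31: x0=(0.7999, -0.2882) x1=(1.4135, 0.6114) x2=(-2.8058, 1.3759) x3=(-0.4813, 1.2841) x4=(0.8033, 1.9415)
step 32: x0=(0.8313, -0.2769) x1=(1.4265, 0.6025) x2=(-2.8327, 1.3773) x3=(-0.4627, 1.3141) x4=(0.8120, 1.9572)
step 33: x0=(0.8629, -0.2654) x1=(1.4391, 0.5929) x2=(-2.8596, 1.3787) x3=(-0.4436, 1.3443) x4=(0.8203, 1.9729)
step 34: x0=(0.8947, -0.2537) x1=(1.4514, 0.5826) x2=(-2.8866, 1.3801) x3=(-0.4239, 1.3747) x4=(0.8281, 1.9885)
step 35: x0=(0.9268, -0.2417) x1=(1.4632, 0.5716) x2=(-2.9136, 1.3815) x3=(-0.4037, 1.4054) x4=(0.8355, 2.0041)
step 36: x0=(0.9592, -0.2295) x1=(1.4746, 0.5598) x2=(-2.9407, 1.3830) x3=(-0.3830, 1.4363) x4=(0.8425, 2.0197)
step 37: x0=(0.9918, -0.2169) x1=(1.4855, 0.5473) x2=(-2.9678, 1.3844) x3=(-0.3618, 1.4674) x4=(0.8491, 2.0352)
step 38: x0=(1.0246, -0.2040) x1=(1.4959, 0.5340) x2=(-2.9949, 1.3859) x3=(-0.3400, 1.4987) x4=(0.8552, 2.0507)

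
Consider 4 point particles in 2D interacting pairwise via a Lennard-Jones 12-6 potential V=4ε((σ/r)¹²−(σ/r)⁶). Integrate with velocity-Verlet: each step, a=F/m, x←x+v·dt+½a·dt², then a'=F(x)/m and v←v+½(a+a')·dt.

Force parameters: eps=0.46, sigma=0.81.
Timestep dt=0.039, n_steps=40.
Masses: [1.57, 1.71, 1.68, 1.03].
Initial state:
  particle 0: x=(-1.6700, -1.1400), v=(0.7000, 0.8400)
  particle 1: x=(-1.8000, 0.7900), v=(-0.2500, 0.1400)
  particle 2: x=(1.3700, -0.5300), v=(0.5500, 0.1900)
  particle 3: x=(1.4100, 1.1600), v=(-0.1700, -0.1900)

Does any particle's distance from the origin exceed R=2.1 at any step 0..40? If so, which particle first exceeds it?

yes, particle 1

step 0: x0=(-1.6700, -1.1400) x1=(-1.8000, 0.7900) x2=(1.3700, -0.5300) x3=(1.4100, 1.1600)
step 1: x0=(-1.6427, -1.1072) x1=(-1.8097, 0.7954) x2=(1.3915, -0.5226) x3=(1.4034, 1.1525)
step 2: x0=(-1.6154, -1.0744) x1=(-1.8195, 0.8009) x2=(1.4129, -0.5150) x3=(1.3967, 1.1449)
step 3: x0=(-1.5881, -1.0416) x1=(-1.8292, 0.8062) x2=(1.4343, -0.5074) x3=(1.3901, 1.1372)
step 4: x0=(-1.5608, -1.0087) x1=(-1.8390, 0.8116) x2=(1.4558, -0.4998) x3=(1.3835, 1.1294)
step 5: x0=(-1.5335, -0.9758) x1=(-1.8487, 0.8169) x2=(1.4772, -0.4920) x3=(1.3768, 1.1214)
step 6: x0=(-1.5062, -0.9428) x1=(-1.8584, 0.8222) x2=(1.4987, -0.4841) x3=(1.3702, 1.1132)
step 7: x0=(-1.4790, -0.9098) x1=(-1.8681, 0.8274) x2=(1.5201, -0.4762) x3=(1.3636, 1.1049)
step 8: x0=(-1.4517, -0.8767) x1=(-1.8778, 0.8326) x2=(1.5415, -0.4681) x3=(1.3570, 1.0964)
step 9: x0=(-1.4245, -0.8436) x1=(-1.8875, 0.8377) x2=(1.5629, -0.4599) x3=(1.3504, 1.0877)
step 10: x0=(-1.3972, -0.8104) x1=(-1.8972, 0.8428) x2=(1.5843, -0.4516) x3=(1.3439, 1.0789)
step 11: x0=(-1.3700, -0.7772) x1=(-1.9068, 0.8478) x2=(1.6056, -0.4432) x3=(1.3374, 1.0698)
step 12: x0=(-1.3428, -0.7439) x1=(-1.9165, 0.8528) x2=(1.6269, -0.4346) x3=(1.3309, 1.0605)
step 13: x0=(-1.3156, -0.7105) x1=(-1.9261, 0.8577) x2=(1.6482, -0.4259) x3=(1.3244, 1.0510)
step 14: x0=(-1.2885, -0.6770) x1=(-1.9356, 0.8625) x2=(1.6695, -0.4171) x3=(1.3181, 1.0412)
step 15: x0=(-1.2613, -0.6435) x1=(-1.9452, 0.8673) x2=(1.6907, -0.4081) x3=(1.3117, 1.0312)
step 16: x0=(-1.2343, -0.6099) x1=(-1.9547, 0.8720) x2=(1.7119, -0.3989) x3=(1.3055, 1.0209)
step 17: x0=(-1.2072, -0.5762) x1=(-1.9642, 0.8766) x2=(1.7331, -0.3896) x3=(1.2993, 1.0104)
step 18: x0=(-1.1802, -0.5425) x1=(-1.9736, 0.8811) x2=(1.7541, -0.3801) x3=(1.2932, 0.9996)
step 19: x0=(-1.1532, -0.5086) x1=(-1.9830, 0.8856) x2=(1.7752, -0.3704) x3=(1.2871, 0.9884)
step 20: x0=(-1.1263, -0.4747) x1=(-1.9924, 0.8900) x2=(1.7961, -0.3605) x3=(1.2812, 0.9770)
step 21: x0=(-1.0994, -0.4406) x1=(-2.0017, 0.8943) x2=(1.8170, -0.3505) x3=(1.2755, 0.9652)
step 22: x0=(-1.0726, -0.4065) x1=(-2.0109, 0.8985) x2=(1.8378, -0.3402) x3=(1.2698, 0.9531)
step 23: x0=(-1.0458, -0.3723) x1=(-2.0201, 0.9027) x2=(1.8584, -0.3297) x3=(1.2643, 0.9407)
step 24: x0=(-1.0191, -0.3380) x1=(-2.0292, 0.9067) x2=(1.8790, -0.3190) x3=(1.2590, 0.9279)
step 25: x0=(-0.9925, -0.3037) x1=(-2.0383, 0.9107) x2=(1.8995, -0.3081) x3=(1.2538, 0.9147)
step 26: x0=(-0.9659, -0.2692) x1=(-2.0473, 0.9147) x2=(1.9198, -0.2969) x3=(1.2489, 0.9011)
step 27: x0=(-0.9394, -0.2347) x1=(-2.0562, 0.9185) x2=(1.9400, -0.2855) x3=(1.2441, 0.8871)
step 28: x0=(-0.9130, -0.2001) x1=(-2.0651, 0.9223) x2=(1.9601, -0.2738) x3=(1.2396, 0.8727)
step 29: x0=(-0.8866, -0.1654) x1=(-2.0739, 0.9260) x2=(1.9800, -0.2618) x3=(1.2354, 0.8579)
step 30: x0=(-0.8603, -0.1306) x1=(-2.0826, 0.9296) x2=(1.9997, -0.2496) x3=(1.2314, 0.8426)
step 31: x0=(-0.8341, -0.0958) x1=(-2.0912, 0.9332) x2=(2.0192, -0.2372) x3=(1.2277, 0.8268)
step 32: x0=(-0.8079, -0.0609) x1=(-2.0998, 0.9368) x2=(2.0385, -0.2244) x3=(1.2244, 0.8107)
step 33: x0=(-0.7818, -0.0259) x1=(-2.1083, 0.9402) x2=(2.0575, -0.2114) x3=(1.2214, 0.7940)
step 34: x0=(-0.7557, 0.0091) x1=(-2.1168, 0.9437) x2=(2.0764, -0.1980) x3=(1.2188, 0.7768)
step 35: x0=(-0.7297, 0.0442) x1=(-2.1252, 0.9470) x2=(2.0949, -0.1844) x3=(1.2166, 0.7592)
step 36: x0=(-0.7038, 0.0793) x1=(-2.1335, 0.9504) x2=(2.1132, -0.1704) x3=(1.2148, 0.7410)
step 37: x0=(-0.6779, 0.1145) x1=(-2.1417, 0.9537) x2=(2.1311, -0.1562) x3=(1.2135, 0.7223)
step 38: x0=(-0.6520, 0.1497) x1=(-2.1499, 0.9570) x2=(2.1488, -0.1416) x3=(1.2127, 0.7031)
step 39: x0=(-0.6262, 0.1850) x1=(-2.1580, 0.9602) x2=(2.1660, -0.1267) x3=(1.2125, 0.6834)
step 40: x0=(-0.6004, 0.2203) x1=(-2.1661, 0.9634) x2=(2.1829, -0.1115) x3=(1.2128, 0.6631)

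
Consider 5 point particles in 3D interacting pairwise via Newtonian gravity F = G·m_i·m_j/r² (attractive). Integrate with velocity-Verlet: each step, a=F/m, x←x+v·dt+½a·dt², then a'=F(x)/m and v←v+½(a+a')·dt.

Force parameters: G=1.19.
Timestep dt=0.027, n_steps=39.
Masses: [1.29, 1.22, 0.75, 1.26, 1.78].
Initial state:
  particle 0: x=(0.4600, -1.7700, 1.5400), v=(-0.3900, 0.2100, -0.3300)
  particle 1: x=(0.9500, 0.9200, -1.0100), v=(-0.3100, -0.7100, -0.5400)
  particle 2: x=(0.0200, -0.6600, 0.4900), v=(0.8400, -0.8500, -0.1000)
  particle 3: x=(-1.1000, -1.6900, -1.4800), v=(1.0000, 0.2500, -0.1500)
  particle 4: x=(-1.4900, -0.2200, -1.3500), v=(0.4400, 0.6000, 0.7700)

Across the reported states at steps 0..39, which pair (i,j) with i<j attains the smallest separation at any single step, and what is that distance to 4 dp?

pair (0,2), distance 0.6442

step 0: x0=(0.4600, -1.7700, 1.5400) x1=(0.9500, 0.9200, -1.0100) x2=(0.0200, -0.6600, 0.4900) x3=(-1.1000, -1.6900, -1.4800) x4=(-1.4900, -0.2200, -1.3500)
step 1: x0=(0.4494, -1.7642, 1.5309) x1=(0.9415, 0.9007, -1.0245) x2=(0.0427, -0.6831, 0.4872) x3=(-1.0730, -1.6829, -1.4839) x4=(-1.4779, -0.2040, -1.3291)
step 2: x0=(0.4386, -1.7581, 1.5214) x1=(0.9326, 0.8811, -1.0390) x2=(0.0653, -0.7063, 0.4843) x3=(-1.0460, -1.6750, -1.4876) x4=(-1.4655, -0.1885, -1.3082)
step 3: x0=(0.4277, -1.7517, 1.5115) x1=(0.9235, 0.8611, -1.0533) x2=(0.0878, -0.7298, 0.4812) x3=(-1.0191, -1.6664, -1.4910) x4=(-1.4527, -0.1734, -1.2871)
step 4: x0=(0.4166, -1.7450, 1.5011) x1=(0.9140, 0.8409, -1.0676) x2=(0.1103, -0.7535, 0.4780) x3=(-0.9922, -1.6571, -1.4942) x4=(-1.4396, -0.1587, -1.2659)
step 5: x0=(0.4054, -1.7380, 1.4903) x1=(0.9042, 0.8203, -1.0817) x2=(0.1327, -0.7775, 0.4747) x3=(-0.9652, -1.6471, -1.4970) x4=(-1.4260, -0.1444, -1.2447)
step 6: x0=(0.3940, -1.7306, 1.4791) x1=(0.8941, 0.7995, -1.0958) x2=(0.1550, -0.8017, 0.4714) x3=(-0.9384, -1.6364, -1.4996) x4=(-1.4120, -0.1305, -1.2233)
step 7: x0=(0.3825, -1.7230, 1.4674) x1=(0.8836, 0.7783, -1.1097) x2=(0.1772, -0.8261, 0.4680) x3=(-0.9115, -1.6250, -1.5019) x4=(-1.3977, -0.1171, -1.2019)
step 8: x0=(0.3708, -1.7150, 1.4551) x1=(0.8727, 0.7568, -1.1235) x2=(0.1992, -0.8508, 0.4645) x3=(-0.8846, -1.6129, -1.5038) x4=(-1.3829, -0.1040, -1.1804)
step 9: x0=(0.3590, -1.7066, 1.4424) x1=(0.8615, 0.7349, -1.1372) x2=(0.2212, -0.8757, 0.4611) x3=(-0.8578, -1.6001, -1.5054) x4=(-1.3678, -0.0913, -1.1589)
step 10: x0=(0.3470, -1.6978, 1.4291) x1=(0.8499, 0.7127, -1.1508) x2=(0.2430, -0.9010, 0.4577) x3=(-0.8309, -1.5867, -1.5067) x4=(-1.3522, -0.0791, -1.1372)
step 11: x0=(0.3350, -1.6887, 1.4152) x1=(0.8380, 0.6902, -1.1643) x2=(0.2647, -0.9265, 0.4544) x3=(-0.8041, -1.5726, -1.5076) x4=(-1.3361, -0.0672, -1.1156)
step 12: x0=(0.3228, -1.6792, 1.4007) x1=(0.8256, 0.6673, -1.1776) x2=(0.2861, -0.9523, 0.4511) x3=(-0.7773, -1.5578, -1.5082) x4=(-1.3197, -0.0557, -1.0939)
step 13: x0=(0.3105, -1.6693, 1.3856) x1=(0.8128, 0.6441, -1.1908) x2=(0.3074, -0.9784, 0.4481) x3=(-0.7505, -1.5424, -1.5084) x4=(-1.3028, -0.0446, -1.0721)
step 14: x0=(0.2981, -1.6590, 1.3699) x1=(0.7996, 0.6205, -1.2038) x2=(0.3284, -1.0048, 0.4452) x3=(-0.7237, -1.5263, -1.5082) x4=(-1.2854, -0.0339, -1.0503)
step 15: x0=(0.2856, -1.6482, 1.3534) x1=(0.7860, 0.5966, -1.2167) x2=(0.3492, -1.0315, 0.4425) x3=(-0.6969, -1.5096, -1.5076) x4=(-1.2675, -0.0235, -1.0286)
step 16: x0=(0.2731, -1.6370, 1.3362) x1=(0.7719, 0.5722, -1.2294) x2=(0.3697, -1.0585, 0.4401) x3=(-0.6701, -1.4923, -1.5066) x4=(-1.2492, -0.0136, -1.0067)
step 17: x0=(0.2605, -1.6254, 1.3183) x1=(0.7574, 0.5476, -1.2419) x2=(0.3898, -1.0859, 0.4381) x3=(-0.6433, -1.4742, -1.5052) x4=(-1.2304, -0.0040, -0.9849)
step 18: x0=(0.2479, -1.6133, 1.2996) x1=(0.7423, 0.5225, -1.2543) x2=(0.4095, -1.1136, 0.4364) x3=(-0.6166, -1.4556, -1.5034) x4=(-1.2111, 0.0051, -0.9631)
step 19: x0=(0.2354, -1.6008, 1.2800) x1=(0.7268, 0.4970, -1.2665) x2=(0.4289, -1.1416, 0.4352) x3=(-0.5898, -1.4363, -1.5011) x4=(-1.1913, 0.0139, -0.9414)
step 20: x0=(0.2228, -1.5878, 1.2595) x1=(0.7108, 0.4712, -1.2784) x2=(0.4477, -1.1699, 0.4346) x3=(-0.5630, -1.4163, -1.4984) x4=(-1.1709, 0.0223, -0.9196)
step 21: x0=(0.2103, -1.5743, 1.2381) x1=(0.6943, 0.4449, -1.2902) x2=(0.4660, -1.1986, 0.4345) x3=(-0.5362, -1.3957, -1.4952) x4=(-1.1500, 0.0303, -0.8979)
step 22: x0=(0.1980, -1.5603, 1.2156) x1=(0.6772, 0.4182, -1.3017) x2=(0.4837, -1.2275, 0.4351) x3=(-0.5094, -1.3744, -1.4916) x4=(-1.1286, 0.0379, -0.8762)
step 23: x0=(0.1857, -1.5459, 1.1922) x1=(0.6596, 0.3911, -1.3130) x2=(0.5006, -1.2567, 0.4364) x3=(-0.4825, -1.3525, -1.4875) x4=(-1.1066, 0.0450, -0.8546)
step 24: x0=(0.1737, -1.5310, 1.1676) x1=(0.6413, 0.3636, -1.3241) x2=(0.5168, -1.2862, 0.4385) x3=(-0.4557, -1.3299, -1.4828) x4=(-1.0841, 0.0518, -0.8331)
step 25: x0=(0.1620, -1.5157, 1.1419) x1=(0.6225, 0.3356, -1.3348) x2=(0.5320, -1.3158, 0.4415) x3=(-0.4288, -1.3066, -1.4777) x4=(-1.0609, 0.0582, -0.8117)
step 26: x0=(0.1506, -1.5000, 1.1149) x1=(0.6030, 0.3071, -1.3453) x2=(0.5462, -1.3456, 0.4455) x3=(-0.4019, -1.2826, -1.4720) x4=(-1.0372, 0.0641, -0.7903)
step 27: x0=(0.1397, -1.4838, 1.0867) x1=(0.5829, 0.2782, -1.3554) x2=(0.5593, -1.3755, 0.4505) x3=(-0.3750, -1.2579, -1.4658) x4=(-1.0128, 0.0696, -0.7691)
step 28: x0=(0.1292, -1.4673, 1.0572) x1=(0.5621, 0.2488, -1.3653) x2=(0.5711, -1.4053, 0.4566) x3=(-0.3480, -1.2325, -1.4590) x4=(-0.9878, 0.0746, -0.7481)
step 29: x0=(0.1193, -1.4505, 1.0264) x1=(0.5406, 0.2189, -1.3747) x2=(0.5814, -1.4351, 0.4639) x3=(-0.3210, -1.2063, -1.4517) x4=(-0.9622, 0.0792, -0.7272)
step 30: x0=(0.1100, -1.4334, 0.9942) x1=(0.5183, 0.1884, -1.3838) x2=(0.5901, -1.4645, 0.4723) x3=(-0.2939, -1.1794, -1.4437) x4=(-0.9358, 0.0833, -0.7064)
step 31: x0=(0.1015, -1.4161, 0.9606) x1=(0.4952, 0.1574, -1.3924) x2=(0.5971, -1.4936, 0.4818) x3=(-0.2668, -1.1516, -1.4352) x4=(-0.9089, 0.0870, -0.6859)
step 32: x0=(0.0939, -1.3988, 0.9256) x1=(0.4714, 0.1259, -1.4006) x2=(0.6021, -1.5221, 0.4926) x3=(-0.2396, -1.1231, -1.4260) x4=(-0.8812, 0.0901, -0.6656)
step 33: x0=(0.0872, -1.3814, 0.8892) x1=(0.4467, 0.0937, -1.4083) x2=(0.6051, -1.5498, 0.5044) x3=(-0.2124, -1.0936, -1.4163) x4=(-0.8527, 0.0927, -0.6455)
step 34: x0=(0.0815, -1.3641, 0.8515) x1=(0.4211, 0.0608, -1.4154) x2=(0.6058, -1.5766, 0.5172) x3=(-0.1850, -1.0632, -1.4058) x4=(-0.8236, 0.0948, -0.6257)
step 35: x0=(0.0769, -1.3471, 0.8125) x1=(0.3946, 0.0272, -1.4220) x2=(0.6043, -1.6022, 0.5308) x3=(-0.1575, -1.0318, -1.3947) x4=(-0.7937, 0.0962, -0.6062)
step 36: x0=(0.0734, -1.3303, 0.7722) x1=(0.3671, -0.0072, -1.4279) x2=(0.6003, -1.6264, 0.5452) x3=(-0.1299, -0.9994, -1.3829) x4=(-0.7630, 0.0971, -0.5871)
step 37: x0=(0.0711, -1.3138, 0.7309) x1=(0.3385, -0.0424, -1.4331) x2=(0.5939, -1.6491, 0.5600) x3=(-0.1022, -0.9657, -1.3705) x4=(-0.7316, 0.0974, -0.5683)
step 38: x0=(0.0699, -1.2979, 0.6885) x1=(0.3089, -0.0787, -1.4375) x2=(0.5852, -1.6700, 0.5751) x3=(-0.0742, -0.9307, -1.3573) x4=(-0.6993, 0.0970, -0.5499)
step 39: x0=(0.0698, -1.2824, 0.6453) x1=(0.2782, -0.1161, -1.4410) x2=(0.5740, -1.6890, 0.5903) x3=(-0.0460, -0.8941, -1.3435) x4=(-0.6662, 0.0958, -0.5320)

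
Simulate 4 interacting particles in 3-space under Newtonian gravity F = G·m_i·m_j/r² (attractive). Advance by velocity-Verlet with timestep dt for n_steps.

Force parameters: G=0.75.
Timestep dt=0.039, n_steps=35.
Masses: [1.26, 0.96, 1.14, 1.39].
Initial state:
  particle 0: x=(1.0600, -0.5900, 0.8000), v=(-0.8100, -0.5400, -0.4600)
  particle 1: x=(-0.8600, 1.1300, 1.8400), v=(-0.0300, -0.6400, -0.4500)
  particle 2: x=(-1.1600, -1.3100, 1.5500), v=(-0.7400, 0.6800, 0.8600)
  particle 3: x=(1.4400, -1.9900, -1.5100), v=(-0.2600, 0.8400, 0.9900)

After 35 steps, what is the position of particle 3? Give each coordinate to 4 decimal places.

step 0: x0=(1.0600, -0.5900, 0.8000) x1=(-0.8600, 1.1300, 1.8400) x2=(-1.1600, -1.3100, 1.5500) x3=(1.4400, -1.9900, -1.5100)
step 1: x0=(1.0283, -0.6111, 0.7820) x1=(-0.8611, 1.1049, 1.8224) x2=(-1.1887, -1.2834, 1.5835) x3=(1.4298, -1.9572, -1.4713)
step 2: x0=(0.9963, -0.6323, 0.7640) x1=(-0.8621, 1.0793, 1.8046) x2=(-1.2171, -1.2565, 1.6168) x3=(1.4195, -1.9242, -1.4323)
step 3: x0=(0.9641, -0.6536, 0.7459) x1=(-0.8629, 1.0534, 1.7867) x2=(-1.2452, -1.2294, 1.6500) x3=(1.4091, -1.8911, -1.3930)
step 4: x0=(0.9316, -0.6749, 0.7277) x1=(-0.8637, 1.0271, 1.7687) x2=(-1.2730, -1.2020, 1.6831) x3=(1.3986, -1.8578, -1.3535)
step 5: x0=(0.8988, -0.6963, 0.7094) x1=(-0.8643, 1.0004, 1.7506) x2=(-1.3005, -1.1744, 1.7160) x3=(1.3880, -1.8244, -1.3136)
step 6: x0=(0.8659, -0.7178, 0.6911) x1=(-0.8648, 0.9733, 1.7323) x2=(-1.3277, -1.1466, 1.7487) x3=(1.3772, -1.7908, -1.2735)
step 7: x0=(0.8327, -0.7394, 0.6726) x1=(-0.8651, 0.9457, 1.7139) x2=(-1.3545, -1.1185, 1.7813) x3=(1.3664, -1.7570, -1.2330)
step 8: x0=(0.7993, -0.7611, 0.6540) x1=(-0.8654, 0.9176, 1.6954) x2=(-1.3810, -1.0902, 1.8137) x3=(1.3553, -1.7231, -1.1922)
step 9: x0=(0.7657, -0.7828, 0.6353) x1=(-0.8656, 0.8891, 1.6767) x2=(-1.4072, -1.0615, 1.8459) x3=(1.3441, -1.6890, -1.1510)
step 10: x0=(0.7319, -0.8046, 0.6164) x1=(-0.8657, 0.8600, 1.6580) x2=(-1.4331, -1.0327, 1.8779) x3=(1.3328, -1.6547, -1.1095)
step 11: x0=(0.6979, -0.8265, 0.5974) x1=(-0.8656, 0.8305, 1.6391) x2=(-1.4586, -1.0035, 1.9097) x3=(1.3212, -1.6202, -1.0675)
step 12: x0=(0.6638, -0.8484, 0.5782) x1=(-0.8655, 0.8004, 1.6201) x2=(-1.4838, -0.9741, 1.9413) x3=(1.3095, -1.5855, -1.0252)
step 13: x0=(0.6296, -0.8704, 0.5588) x1=(-0.8654, 0.7698, 1.6010) x2=(-1.5086, -0.9444, 1.9726) x3=(1.2975, -1.5506, -0.9824)
step 14: x0=(0.5952, -0.8925, 0.5392) x1=(-0.8651, 0.7387, 1.5819) x2=(-1.5331, -0.9144, 2.0037) x3=(1.2853, -1.5154, -0.9391)
step 15: x0=(0.5608, -0.9146, 0.5193) x1=(-0.8648, 0.7069, 1.5626) x2=(-1.5572, -0.8841, 2.0345) x3=(1.2728, -1.4801, -0.8954)
step 16: x0=(0.5264, -0.9368, 0.4992) x1=(-0.8645, 0.6746, 1.5433) x2=(-1.5809, -0.8536, 2.0650) x3=(1.2600, -1.4445, -0.8511)
step 17: x0=(0.4920, -0.9591, 0.4787) x1=(-0.8641, 0.6417, 1.5240) x2=(-1.6043, -0.8228, 2.0953) x3=(1.2468, -1.4087, -0.8062)
step 18: x0=(0.4576, -0.9814, 0.4579) x1=(-0.8636, 0.6082, 1.5046) x2=(-1.6273, -0.7916, 2.1252) x3=(1.2333, -1.3727, -0.7608)
step 19: x0=(0.4234, -1.0037, 0.4368) x1=(-0.8632, 0.5741, 1.4851) x2=(-1.6499, -0.7603, 2.1548) x3=(1.2193, -1.3365, -0.7147)
step 20: x0=(0.3893, -1.0260, 0.4152) x1=(-0.8627, 0.5394, 1.4657) x2=(-1.6721, -0.7286, 2.1841) x3=(1.2048, -1.3000, -0.6680)
step 21: x0=(0.3554, -1.0484, 0.3932) x1=(-0.8623, 0.5040, 1.4462) x2=(-1.6939, -0.6967, 2.2130) x3=(1.1898, -1.2634, -0.6206)
step 22: x0=(0.3219, -1.0707, 0.3707) x1=(-0.8618, 0.4680, 1.4267) x2=(-1.7153, -0.6645, 2.2415) x3=(1.1742, -1.2265, -0.5724)
step 23: x0=(0.2888, -1.0929, 0.3478) x1=(-0.8614, 0.4314, 1.4073) x2=(-1.7363, -0.6320, 2.2696) x3=(1.1579, -1.1895, -0.5235)
step 24: x0=(0.2561, -1.1151, 0.3243) x1=(-0.8609, 0.3943, 1.3879) x2=(-1.7569, -0.5994, 2.2973) x3=(1.1408, -1.1524, -0.4738)
step 25: x0=(0.2241, -1.1370, 0.3003) x1=(-0.8605, 0.3565, 1.3685) x2=(-1.7770, -0.5665, 2.3246) x3=(1.1228, -1.1151, -0.4233)
step 26: x0=(0.1927, -1.1588, 0.2758) x1=(-0.8601, 0.3181, 1.3491) x2=(-1.7967, -0.5334, 2.3515) x3=(1.1038, -1.0778, -0.3720)
step 27: x0=(0.1622, -1.1803, 0.2507) x1=(-0.8596, 0.2791, 1.3298) x2=(-1.8160, -0.5002, 2.3779) x3=(1.0838, -1.0405, -0.3199)
step 28: x0=(0.1326, -1.2013, 0.2253) x1=(-0.8592, 0.2396, 1.3105) x2=(-1.8348, -0.4668, 2.4039) x3=(1.0626, -1.0033, -0.2671)
step 29: x0=(0.1039, -1.2219, 0.1994) x1=(-0.8588, 0.1995, 1.2913) x2=(-1.8533, -0.4333, 2.4294) x3=(1.0401, -0.9663, -0.2135)
step 30: x0=(0.0763, -1.2420, 0.1732) x1=(-0.8584, 0.1589, 1.2721) x2=(-1.8713, -0.3997, 2.4544) x3=(1.0164, -0.9295, -0.1593)
step 31: x0=(0.0498, -1.2614, 0.1468) x1=(-0.8579, 0.1178, 1.2529) x2=(-1.8889, -0.3660, 2.4790) x3=(0.9912, -0.8930, -0.1046)
step 32: x0=(0.0244, -1.2800, 0.1203) x1=(-0.8573, 0.0763, 1.2337) x2=(-1.9061, -0.3322, 2.5032) x3=(0.9647, -0.8569, -0.0493)
step 33: x0=(0.0001, -1.2978, 0.0938) x1=(-0.8567, 0.0342, 1.2145) x2=(-1.9229, -0.2984, 2.5268) x3=(0.9368, -0.8212, 0.0063)
step 34: x0=(-0.0231, -1.3148, 0.0674) x1=(-0.8559, -0.0083, 1.1952) x2=(-1.9393, -0.2646, 2.5500) x3=(0.9075, -0.7861, 0.0622)
step 35: x0=(-0.0453, -1.3308, 0.0414) x1=(-0.8550, -0.0513, 1.1759) x2=(-1.9553, -0.2308, 2.5728) x3=(0.8769, -0.7514, 0.1182)

(0.8769, -0.7514, 0.1182)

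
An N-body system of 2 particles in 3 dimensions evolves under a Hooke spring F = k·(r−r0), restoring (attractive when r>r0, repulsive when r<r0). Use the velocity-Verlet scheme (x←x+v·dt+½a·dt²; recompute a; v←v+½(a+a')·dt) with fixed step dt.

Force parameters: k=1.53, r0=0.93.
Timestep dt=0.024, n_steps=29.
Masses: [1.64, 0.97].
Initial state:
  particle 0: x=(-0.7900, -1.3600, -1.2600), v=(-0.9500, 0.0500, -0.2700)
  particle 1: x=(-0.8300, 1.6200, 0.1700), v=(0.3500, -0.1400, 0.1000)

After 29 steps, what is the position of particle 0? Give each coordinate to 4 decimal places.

step 0: x0=(-0.7900, -1.3600, -1.2600) x1=(-0.8300, 1.6200, 0.1700)
step 1: x0=(-0.8128, -1.3582, -1.2662) x1=(-0.8216, 1.6157, 0.1719)
step 2: x0=(-0.8356, -1.3553, -1.2719) x1=(-0.8132, 1.6094, 0.1729)
step 3: x0=(-0.8584, -1.3512, -1.2769) x1=(-0.8048, 1.6012, 0.1730)
step 4: x0=(-0.8812, -1.3460, -1.2815) x1=(-0.7964, 1.5911, 0.1721)
step 5: x0=(-0.9040, -1.3397, -1.2854) x1=(-0.7881, 1.5790, 0.1702)
step 6: x0=(-0.9267, -1.3322, -1.2889) x1=(-0.7798, 1.5651, 0.1675)
step 7: x0=(-0.9493, -1.3237, -1.2917) x1=(-0.7717, 1.5493, 0.1637)
step 8: x0=(-0.9719, -1.3140, -1.2940) x1=(-0.7637, 1.5316, 0.1591)
step 9: x0=(-0.9944, -1.3032, -1.2958) x1=(-0.7558, 1.5121, 0.1535)
step 10: x0=(-1.0168, -1.2914, -1.2970) x1=(-0.7480, 1.4907, 0.1469)
step 11: x0=(-1.0391, -1.2786, -1.2976) x1=(-0.7405, 1.4676, 0.1395)
step 12: x0=(-1.0613, -1.2646, -1.2977) x1=(-0.7331, 1.4428, 0.1311)
step 13: x0=(-1.0834, -1.2497, -1.2973) x1=(-0.7259, 1.4162, 0.1218)
step 14: x0=(-1.1053, -1.2338, -1.2963) x1=(-0.7190, 1.3880, 0.1116)
step 15: x0=(-1.1271, -1.2169, -1.2948) x1=(-0.7123, 1.3581, 0.1006)
step 16: x0=(-1.1488, -1.1991, -1.2928) x1=(-0.7058, 1.3266, 0.0886)
step 17: x0=(-1.1702, -1.1803, -1.2903) x1=(-0.6997, 1.2935, 0.0758)
step 18: x0=(-1.1915, -1.1606, -1.2873) x1=(-0.6938, 1.2590, 0.0622)
step 19: x0=(-1.2127, -1.1401, -1.2839) x1=(-0.6882, 1.2229, 0.0478)
step 20: x0=(-1.2336, -1.1187, -1.2799) x1=(-0.6829, 1.1855, 0.0325)
step 21: x0=(-1.2544, -1.0965, -1.2755) x1=(-0.6780, 1.1466, 0.0165)
step 22: x0=(-1.2749, -1.0736, -1.2706) x1=(-0.6734, 1.1064, -0.0003)
step 23: x0=(-1.2953, -1.0498, -1.2653) x1=(-0.6692, 1.0650, -0.0178)
step 24: x0=(-1.3154, -1.0254, -1.2596) x1=(-0.6653, 1.0223, -0.0361)
step 25: x0=(-1.3353, -1.0003, -1.2534) x1=(-0.6618, 0.9785, -0.0550)
step 26: x0=(-1.3550, -0.9745, -1.2469) x1=(-0.6586, 0.9336, -0.0746)
step 27: x0=(-1.3745, -0.9481, -1.2400) x1=(-0.6559, 0.8876, -0.0949)
step 28: x0=(-1.3937, -0.9211, -1.2327) x1=(-0.6535, 0.8407, -0.1157)
step 29: x0=(-1.4127, -0.8936, -1.2251) x1=(-0.6515, 0.7928, -0.1372)

(-1.4127, -0.8936, -1.2251)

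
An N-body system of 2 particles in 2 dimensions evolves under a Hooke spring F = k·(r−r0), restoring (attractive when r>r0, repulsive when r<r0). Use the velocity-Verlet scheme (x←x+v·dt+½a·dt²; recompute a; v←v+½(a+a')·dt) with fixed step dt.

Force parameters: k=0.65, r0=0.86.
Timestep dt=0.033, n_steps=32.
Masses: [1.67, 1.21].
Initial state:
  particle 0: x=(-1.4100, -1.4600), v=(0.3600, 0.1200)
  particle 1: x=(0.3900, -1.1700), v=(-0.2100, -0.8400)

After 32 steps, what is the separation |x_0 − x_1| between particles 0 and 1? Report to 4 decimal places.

1.1099

step 0: x0=(-1.4100, -1.4600) x1=(0.3900, -1.1700)
step 1: x0=(-1.3979, -1.4560) x1=(0.3828, -1.1978)
step 2: x0=(-1.3854, -1.4520) x1=(0.3750, -1.2256)
step 3: x0=(-1.3726, -1.4479) x1=(0.3668, -1.2535)
step 4: x0=(-1.3593, -1.4437) x1=(0.3580, -1.2815)
step 5: x0=(-1.3457, -1.4395) x1=(0.3487, -1.3095)
step 6: x0=(-1.3318, -1.4353) x1=(0.3389, -1.3376)
step 7: x0=(-1.3175, -1.4311) x1=(0.3286, -1.3656)
step 8: x0=(-1.3029, -1.4269) x1=(0.3179, -1.3937)
step 9: x0=(-1.2879, -1.4226) x1=(0.3067, -1.4219)
step 10: x0=(-1.2726, -1.4184) x1=(0.2951, -1.4500)
step 11: x0=(-1.2571, -1.4142) x1=(0.2831, -1.4781)
step 12: x0=(-1.2412, -1.4099) x1=(0.2706, -1.5062)
step 13: x0=(-1.2251, -1.4057) x1=(0.2578, -1.5342)
step 14: x0=(-1.2087, -1.4015) x1=(0.2447, -1.5622)
step 15: x0=(-1.1920, -1.3974) x1=(0.2312, -1.5902)
step 16: x0=(-1.1751, -1.3933) x1=(0.2173, -1.6182)
step 17: x0=(-1.1580, -1.3892) x1=(0.2032, -1.6461)
step 18: x0=(-1.1407, -1.3851) x1=(0.1887, -1.6739)
step 19: x0=(-1.1231, -1.3811) x1=(0.1739, -1.7017)
step 20: x0=(-1.1054, -1.3772) x1=(0.1589, -1.7294)
step 21: x0=(-1.0875, -1.3733) x1=(0.1436, -1.7570)
step 22: x0=(-1.0693, -1.3694) x1=(0.1281, -1.7846)
step 23: x0=(-1.0511, -1.3656) x1=(0.1124, -1.8121)
step 24: x0=(-1.0327, -1.3619) x1=(0.0964, -1.8395)
step 25: x0=(-1.0141, -1.3582) x1=(0.0802, -1.8668)
step 26: x0=(-0.9954, -1.3546) x1=(0.0639, -1.8940)
step 27: x0=(-0.9766, -1.3511) x1=(0.0474, -1.9212)
step 28: x0=(-0.9576, -1.3476) x1=(0.0307, -1.9482)
step 29: x0=(-0.9386, -1.3442) x1=(0.0139, -1.9752)
step 30: x0=(-0.9195, -1.3408) x1=(-0.0030, -2.0021)
step 31: x0=(-0.9002, -1.3376) x1=(-0.0201, -2.0289)
step 32: x0=(-0.8809, -1.3344) x1=(-0.0373, -2.0556)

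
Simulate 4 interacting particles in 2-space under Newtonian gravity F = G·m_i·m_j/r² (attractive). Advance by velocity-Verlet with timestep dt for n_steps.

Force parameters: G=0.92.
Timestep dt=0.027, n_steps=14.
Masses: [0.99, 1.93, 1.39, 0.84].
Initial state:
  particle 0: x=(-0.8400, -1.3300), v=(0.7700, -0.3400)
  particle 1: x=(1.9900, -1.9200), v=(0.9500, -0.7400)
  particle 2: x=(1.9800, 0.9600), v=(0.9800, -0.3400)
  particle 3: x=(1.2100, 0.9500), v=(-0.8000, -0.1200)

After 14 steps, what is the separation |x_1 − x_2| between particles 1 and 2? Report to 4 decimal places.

step 0: x0=(-0.8400, -1.3300) x1=(1.9900, -1.9200) x2=(1.9800, 0.9600) x3=(1.2100, 0.9500)
step 1: x0=(-0.8191, -1.3392) x1=(2.0156, -1.9399) x2=(2.0060, 0.9507) x3=(1.1892, 0.9467)
step 2: x0=(-0.7979, -1.3482) x1=(2.0411, -1.9596) x2=(2.0310, 0.9412) x3=(1.1698, 0.9432)
step 3: x0=(-0.7765, -1.3573) x1=(2.0665, -1.9791) x2=(2.0553, 0.9316) x3=(1.1516, 0.9395)
step 4: x0=(-0.7549, -1.3663) x1=(2.0918, -1.9984) x2=(2.0789, 0.9218) x3=(1.1345, 0.9356)
step 5: x0=(-0.7330, -1.3752) x1=(2.1171, -2.0176) x2=(2.1018, 0.9118) x3=(1.1185, 0.9314)
step 6: x0=(-0.7108, -1.3840) x1=(2.1422, -2.0365) x2=(2.1240, 0.9016) x3=(1.1035, 0.9271)
step 7: x0=(-0.6885, -1.3928) x1=(2.1672, -2.0553) x2=(2.1457, 0.8912) x3=(1.0893, 0.9226)
step 8: x0=(-0.6659, -1.4015) x1=(2.1922, -2.0739) x2=(2.1669, 0.8807) x3=(1.0760, 0.9179)
step 9: x0=(-0.6430, -1.4102) x1=(2.2170, -2.0923) x2=(2.1875, 0.8700) x3=(1.0635, 0.9130)
step 10: x0=(-0.6199, -1.4188) x1=(2.2417, -2.1106) x2=(2.2077, 0.8592) x3=(1.0516, 0.9078)
step 11: x0=(-0.5966, -1.4273) x1=(2.2664, -2.1287) x2=(2.2274, 0.8482) x3=(1.0405, 0.9025)
step 12: x0=(-0.5730, -1.4358) x1=(2.2910, -2.1466) x2=(2.2466, 0.8371) x3=(1.0301, 0.8969)
step 13: x0=(-0.5491, -1.4442) x1=(2.3154, -2.1643) x2=(2.2655, 0.8257) x3=(1.0202, 0.8911)
step 14: x0=(-0.5251, -1.4526) x1=(2.3398, -2.1819) x2=(2.2839, 0.8143) x3=(1.0110, 0.8852)

2.9967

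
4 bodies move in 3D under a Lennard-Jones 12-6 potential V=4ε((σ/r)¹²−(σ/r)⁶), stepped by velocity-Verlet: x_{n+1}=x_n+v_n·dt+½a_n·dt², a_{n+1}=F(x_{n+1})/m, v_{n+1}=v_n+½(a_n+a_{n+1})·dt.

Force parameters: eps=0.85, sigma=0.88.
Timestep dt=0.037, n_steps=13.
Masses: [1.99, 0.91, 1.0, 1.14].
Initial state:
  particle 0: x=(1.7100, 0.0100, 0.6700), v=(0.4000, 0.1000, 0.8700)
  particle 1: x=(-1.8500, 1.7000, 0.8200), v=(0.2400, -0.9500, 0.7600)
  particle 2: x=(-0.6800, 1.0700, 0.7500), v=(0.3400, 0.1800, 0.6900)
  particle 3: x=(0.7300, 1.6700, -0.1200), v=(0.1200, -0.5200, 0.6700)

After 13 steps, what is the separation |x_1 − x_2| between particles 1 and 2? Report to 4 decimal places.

step 0: x0=(1.7100, 0.0100, 0.6700) x1=(-1.8500, 1.7000, 0.8200) x2=(-0.6800, 1.0700, 0.7500) x3=(0.7300, 1.6700, -0.1200)
step 1: x0=(1.7248, 0.0137, 0.7022) x1=(-1.8404, 1.6645, 0.8481) x2=(-0.6680, 1.0770, 0.7755) x3=(0.7344, 1.6507, -0.0951)
step 2: x0=(1.7395, 0.0175, 0.7344) x1=(-1.8293, 1.6282, 0.8761) x2=(-0.6571, 1.0849, 0.8010) x3=(0.7386, 1.6313, -0.0701)
step 3: x0=(1.7543, 0.0213, 0.7665) x1=(-1.8164, 1.5911, 0.9039) x2=(-0.6476, 1.0935, 0.8264) x3=(0.7426, 1.6117, -0.0450)
step 4: x0=(1.7690, 0.0251, 0.7986) x1=(-1.8016, 1.5532, 0.9316) x2=(-0.6395, 1.1029, 0.8518) x3=(0.7465, 1.5920, -0.0197)
step 5: x0=(1.7837, 0.0289, 0.8308) x1=(-1.7847, 1.5144, 0.9592) x2=(-0.6332, 1.1132, 0.8772) x3=(0.7502, 1.5722, 0.0058)
step 6: x0=(1.7983, 0.0328, 0.8629) x1=(-1.7654, 1.4749, 0.9866) x2=(-0.6287, 1.1243, 0.9026) x3=(0.7537, 1.5523, 0.0314)
step 7: x0=(1.8129, 0.0368, 0.8949) x1=(-1.7434, 1.4345, 1.0138) x2=(-0.6264, 1.1362, 0.9280) x3=(0.7570, 1.5322, 0.0572)
step 8: x0=(1.8275, 0.0407, 0.9270) x1=(-1.7184, 1.3933, 1.0408) x2=(-0.6265, 1.1489, 0.9534) x3=(0.7601, 1.5120, 0.0832)
step 9: x0=(1.8421, 0.0447, 0.9590) x1=(-1.6901, 1.3514, 1.0675) x2=(-0.6294, 1.1624, 0.9790) x3=(0.7630, 1.4916, 0.1094)
step 10: x0=(1.8566, 0.0488, 0.9911) x1=(-1.6584, 1.3089, 1.0939) x2=(-0.6351, 1.1764, 1.0046) x3=(0.7657, 1.4711, 0.1358)
step 11: x0=(1.8711, 0.0529, 1.0231) x1=(-1.6239, 1.2660, 1.1201) x2=(-0.6430, 1.1909, 1.0302) x3=(0.7682, 1.4506, 0.1624)
step 12: x0=(1.8855, 0.0570, 1.0550) x1=(-1.5894, 1.2231, 1.1462) x2=(-0.6505, 1.2054, 1.0557) x3=(0.7705, 1.4299, 0.1892)
step 13: x0=(1.8999, 0.0612, 1.0870) x1=(-1.5616, 1.1804, 1.1730) x2=(-0.6517, 1.2198, 1.0804) x3=(0.7726, 1.4091, 0.2162)

0.9155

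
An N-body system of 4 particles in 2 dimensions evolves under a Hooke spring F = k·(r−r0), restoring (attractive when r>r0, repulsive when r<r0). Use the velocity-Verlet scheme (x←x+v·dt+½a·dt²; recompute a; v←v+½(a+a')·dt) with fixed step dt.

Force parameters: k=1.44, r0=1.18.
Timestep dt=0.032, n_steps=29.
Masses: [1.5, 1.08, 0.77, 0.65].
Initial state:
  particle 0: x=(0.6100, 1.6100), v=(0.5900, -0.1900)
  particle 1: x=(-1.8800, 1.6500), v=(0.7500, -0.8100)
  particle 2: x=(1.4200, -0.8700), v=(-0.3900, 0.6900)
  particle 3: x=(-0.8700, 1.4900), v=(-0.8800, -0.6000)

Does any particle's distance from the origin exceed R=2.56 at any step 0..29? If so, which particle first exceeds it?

step 0: x0=(0.6100, 1.6100) x1=(-1.8800, 1.6500) x2=(1.4200, -0.8700) x3=(-0.8700, 1.4900)
step 1: x0=(0.6283, 1.6033) x1=(-1.8536, 1.6229) x2=(1.4034, -0.8434) x3=(-0.8960, 1.4691)
step 2: x0=(0.6454, 1.5952) x1=(-1.8225, 1.5933) x2=(1.3788, -0.8082) x3=(-0.9174, 1.4448)
step 3: x0=(0.6612, 1.5858) x1=(-1.7870, 1.5616) x2=(1.3463, -0.7645) x3=(-0.9340, 1.4173)
step 4: x0=(0.6757, 1.5752) x1=(-1.7472, 1.5277) x2=(1.3063, -0.7127) x3=(-0.9457, 1.3867)
step 5: x0=(0.6889, 1.5634) x1=(-1.7032, 1.4918) x2=(1.2589, -0.6534) x3=(-0.9524, 1.3531)
step 6: x0=(0.7007, 1.5504) x1=(-1.6555, 1.4541) x2=(1.2046, -0.5868) x3=(-0.9541, 1.3167)
step 7: x0=(0.7111, 1.5364) x1=(-1.6042, 1.4147) x2=(1.1438, -0.5136) x3=(-0.9508, 1.2777)
step 8: x0=(0.7200, 1.5213) x1=(-1.5496, 1.3739) x2=(1.0769, -0.4344) x3=(-0.9425, 1.2363)
step 9: x0=(0.7275, 1.5053) x1=(-1.4919, 1.3317) x2=(1.0044, -0.3497) x3=(-0.9293, 1.1928)
step 10: x0=(0.7337, 1.4884) x1=(-1.4316, 1.2885) x2=(0.9269, -0.2601) x3=(-0.9113, 1.1473)
step 11: x0=(0.7384, 1.4708) x1=(-1.3689, 1.2444) x2=(0.8450, -0.1664) x3=(-0.8888, 1.1001)
step 12: x0=(0.7418, 1.4526) x1=(-1.3041, 1.1996) x2=(0.7591, -0.0693) x3=(-0.8620, 1.0514)
step 13: x0=(0.7438, 1.4337) x1=(-1.2376, 1.1544) x2=(0.6700, 0.0306) x3=(-0.8311, 1.0015)
step 14: x0=(0.7446, 1.4145) x1=(-1.1698, 1.1090) x2=(0.5782, 0.1326) x3=(-0.7965, 0.9504)
step 15: x0=(0.7443, 1.3948) x1=(-1.1009, 1.0637) x2=(0.4843, 0.2360) x3=(-0.7585, 0.8985)
step 16: x0=(0.7429, 1.3750) x1=(-1.0313, 1.0186) x2=(0.3891, 0.3401) x3=(-0.7176, 0.8458)
step 17: x0=(0.7406, 1.3549) x1=(-0.9614, 0.9739) x2=(0.2930, 0.4444) x3=(-0.6741, 0.7925)
step 18: x0=(0.7375, 1.3348) x1=(-0.8915, 0.9300) x2=(0.1968, 0.5485) x3=(-0.6287, 0.7386)
step 19: x0=(0.7338, 1.3146) x1=(-0.8219, 0.8869) x2=(0.1010, 0.6520) x3=(-0.5818, 0.6840)
step 20: x0=(0.7296, 1.2943) x1=(-0.7529, 0.8448) x2=(0.0062, 0.7551) x3=(-0.5339, 0.6284)
step 21: x0=(0.7251, 1.2740) x1=(-0.6848, 0.8038) x2=(-0.0871, 0.8580) x3=(-0.4855, 0.5714)
step 22: x0=(0.7203, 1.2536) x1=(-0.6180, 0.7637) x2=(-0.1786, 0.9615) x3=(-0.4366, 0.5122)
step 23: x0=(0.7153, 1.2331) x1=(-0.5523, 0.7243) x2=(-0.2688, 1.0666) x3=(-0.3870, 0.4504)
step 24: x0=(0.7103, 1.2125) x1=(-0.4877, 0.6853) x2=(-0.3581, 1.1737) x3=(-0.3363, 0.3858)
step 25: x0=(0.7051, 1.1917) x1=(-0.4237, 0.6464) x2=(-0.4474, 1.2828) x3=(-0.2844, 0.3189)
step 26: x0=(0.6997, 1.1708) x1=(-0.3600, 0.6079) x2=(-0.5368, 1.3934) x3=(-0.2315, 0.2501)
step 27: x0=(0.6942, 1.1499) x1=(-0.2965, 0.5699) x2=(-0.6262, 1.5046) x3=(-0.1777, 0.1797)
step 28: x0=(0.6884, 1.1288) x1=(-0.2333, 0.5327) x2=(-0.7153, 1.6156) x3=(-0.1234, 0.1083)
step 29: x0=(0.6824, 1.1079) x1=(-0.1705, 0.4964) x2=(-0.8035, 1.7257) x3=(-0.0689, 0.0365)

no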